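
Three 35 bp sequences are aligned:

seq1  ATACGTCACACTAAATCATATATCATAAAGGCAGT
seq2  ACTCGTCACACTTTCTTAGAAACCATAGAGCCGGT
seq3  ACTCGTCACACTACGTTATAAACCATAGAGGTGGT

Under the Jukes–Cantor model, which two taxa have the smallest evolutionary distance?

seq2 and seq3

seq1–seq2: 12/35 differ, p = 0.343, d = 0.458.
seq1–seq3: 10/35 differ, p = 0.286, d = 0.360.
seq2–seq3: 6/35 differ, p = 0.171, d = 0.195.
The smallest distance is between seq2 and seq3.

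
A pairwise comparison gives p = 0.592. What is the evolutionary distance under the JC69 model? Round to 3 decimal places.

d = −(3/4) ln(1 − 4p/3) = −0.75 ln(1 − 0.789333) = −0.75 ln(0.210667)
  = −0.75 × (-1.557477) = 1.168108 substitutions/site.

1.168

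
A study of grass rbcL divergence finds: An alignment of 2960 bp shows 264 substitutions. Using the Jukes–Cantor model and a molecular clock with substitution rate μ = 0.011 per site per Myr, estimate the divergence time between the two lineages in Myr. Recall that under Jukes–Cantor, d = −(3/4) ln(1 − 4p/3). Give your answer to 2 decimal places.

4.32

p = 264/2960 ≈ 0.089189.
d = −(3/4) ln(1 − 4p/3) = −0.75 ln(1 − 0.118919) = −0.75 ln(0.881081)
  = −0.75 × (-0.126606) = 0.094955 substitutions/site.
Under a molecular clock d = 2μt, so t = d/(2μ) = 0.094955 / (2 × 0.011) = 4.32 Myr.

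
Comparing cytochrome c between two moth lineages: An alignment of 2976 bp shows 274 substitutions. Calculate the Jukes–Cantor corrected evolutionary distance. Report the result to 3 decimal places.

0.098

p = 274/2976 ≈ 0.09207.
d = −(3/4) ln(1 − 4p/3) = −0.75 ln(1 − 0.12276) = −0.75 ln(0.87724)
  = −0.75 × (-0.130975) = 0.098231 substitutions/site.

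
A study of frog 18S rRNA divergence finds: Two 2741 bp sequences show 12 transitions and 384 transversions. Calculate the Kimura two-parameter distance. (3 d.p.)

P = 12/2741 ≈ 0.004378 and Q = 384/2741 ≈ 0.140095.
Under the Kimura two-parameter model, d = −½ ln(1 − 2P − Q) − ¼ ln(1 − 2Q).
1 − 2P − Q = 0.851149, giving −½ ln(0.851149) = 0.080584.
1 − 2Q = 0.71981, giving −¼ ln(0.71981) = 0.082192.
d = 0.080584 + 0.082192 = 0.162776.

0.163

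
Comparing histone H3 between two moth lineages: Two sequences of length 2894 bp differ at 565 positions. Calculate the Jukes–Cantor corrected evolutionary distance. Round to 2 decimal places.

p = 565/2894 ≈ 0.195232.
d = −(3/4) ln(1 − 4p/3) = −0.75 ln(1 − 0.260309) = −0.75 ln(0.739691)
  = −0.75 × (-0.301523) = 0.226142 substitutions/site.

0.23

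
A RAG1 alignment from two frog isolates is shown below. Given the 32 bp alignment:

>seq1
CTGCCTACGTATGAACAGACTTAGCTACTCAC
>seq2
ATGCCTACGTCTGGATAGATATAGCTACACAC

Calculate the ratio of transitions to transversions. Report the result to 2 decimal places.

0.75

Transitions are A↔G and C↔T; transversions are all other mismatches.
Transitions: 3. Transversions: 4.
R = 3/4 = 0.75.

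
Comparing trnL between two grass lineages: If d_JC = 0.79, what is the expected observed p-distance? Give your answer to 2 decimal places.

p = (3/4)(1 − e^(−4d/3)) = 0.75 × (1 − e^(-1.053333)) = 0.75 × (1 − 0.348773) = 0.488420.

0.49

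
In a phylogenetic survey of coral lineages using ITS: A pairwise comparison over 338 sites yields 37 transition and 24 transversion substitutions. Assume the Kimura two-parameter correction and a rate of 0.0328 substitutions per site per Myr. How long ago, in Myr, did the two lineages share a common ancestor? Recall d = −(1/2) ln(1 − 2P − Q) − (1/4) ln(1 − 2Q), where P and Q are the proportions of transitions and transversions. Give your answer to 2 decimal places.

P = 37/338 ≈ 0.109467 and Q = 24/338 ≈ 0.071006.
Under the Kimura two-parameter model, d = −½ ln(1 − 2P − Q) − ¼ ln(1 − 2Q).
1 − 2P − Q = 0.71006, giving −½ ln(0.71006) = 0.171203.
1 − 2Q = 0.857988, giving −¼ ln(0.857988) = 0.038291.
d = 0.171203 + 0.038291 = 0.209494.
Under a molecular clock d = 2μt, so t = d/(2μ) = 0.209494 / (2 × 0.0328) = 3.19 Myr.

3.19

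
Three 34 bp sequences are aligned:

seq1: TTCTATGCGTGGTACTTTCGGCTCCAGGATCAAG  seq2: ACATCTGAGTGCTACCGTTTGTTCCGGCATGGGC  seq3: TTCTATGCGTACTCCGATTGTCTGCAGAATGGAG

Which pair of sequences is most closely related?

seq1 and seq3

seq1–seq2: 17/34 differ, p = 0.500, d = 0.824.
seq1–seq3: 11/34 differ, p = 0.324, d = 0.423.
seq2–seq3: 17/34 differ, p = 0.500, d = 0.824.
The smallest distance is between seq1 and seq3.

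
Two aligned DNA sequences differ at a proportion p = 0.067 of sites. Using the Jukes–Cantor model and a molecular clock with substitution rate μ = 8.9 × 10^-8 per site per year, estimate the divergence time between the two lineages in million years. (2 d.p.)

d = −(3/4) ln(1 − 4p/3) = −0.75 ln(1 − 0.089333) = −0.75 ln(0.910667)
  = −0.75 × (-0.093578) = 0.070184 substitutions/site.
Under a molecular clock d = 2μt, so t = d/(2μ) = 0.070184 / (2 × 8.9 × 10^-8) = 0.39 million years.

0.39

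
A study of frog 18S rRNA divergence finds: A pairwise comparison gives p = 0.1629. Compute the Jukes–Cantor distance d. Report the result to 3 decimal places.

0.184

d = −(3/4) ln(1 − 4p/3) = −0.75 ln(1 − 0.2172) = −0.75 ln(0.7828)
  = −0.75 × (-0.244878) = 0.183659 substitutions/site.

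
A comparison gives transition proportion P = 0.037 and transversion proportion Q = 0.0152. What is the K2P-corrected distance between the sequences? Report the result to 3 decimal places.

Under the Kimura two-parameter model, d = −½ ln(1 − 2P − Q) − ¼ ln(1 − 2Q).
1 − 2P − Q = 0.9108, giving −½ ln(0.9108) = 0.046716.
1 − 2Q = 0.9696, giving −¼ ln(0.9696) = 0.007718.
d = 0.046716 + 0.007718 = 0.054434.

0.054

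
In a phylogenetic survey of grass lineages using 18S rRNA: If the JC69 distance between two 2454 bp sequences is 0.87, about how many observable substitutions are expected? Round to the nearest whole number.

1264

Invert JC69: p = (3/4)(1 − e^(−4d/3)) = 0.75 × (1 − e^(-1.16)) = 0.75 × (1 − 0.313486) = 0.514886.
Expected differing sites = pL ≈ 0.514886 × 2454 = 1263.530244 ≈ 1264.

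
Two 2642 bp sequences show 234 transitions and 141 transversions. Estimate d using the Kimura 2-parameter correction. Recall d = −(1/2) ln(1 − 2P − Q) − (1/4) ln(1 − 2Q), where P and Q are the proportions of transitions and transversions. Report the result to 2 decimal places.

P = 234/2642 ≈ 0.088569 and Q = 141/2642 ≈ 0.053369.
Under the Kimura two-parameter model, d = −½ ln(1 − 2P − Q) − ¼ ln(1 − 2Q).
1 − 2P − Q = 0.769493, giving −½ ln(0.769493) = 0.131012.
1 − 2Q = 0.893262, giving −¼ ln(0.893262) = 0.028219.
d = 0.131012 + 0.028219 = 0.159231.

0.16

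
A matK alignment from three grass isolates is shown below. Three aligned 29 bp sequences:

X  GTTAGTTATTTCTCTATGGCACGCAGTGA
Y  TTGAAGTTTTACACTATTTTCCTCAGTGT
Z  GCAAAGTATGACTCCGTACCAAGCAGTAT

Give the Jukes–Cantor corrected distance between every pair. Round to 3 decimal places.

X–Y: 13/29 sites differ → p ≈ 0.448276, d = −0.75 ln(1 − 0.597701) = 0.682920 ≈ 0.683.
X–Z: 13/29 sites differ → p ≈ 0.448276, d = −0.75 ln(1 − 0.597701) = 0.682920 ≈ 0.683.
Y–Z: 15/29 sites differ → p ≈ 0.517241, d = −0.75 ln(1 − 0.689655) = 0.877553 ≈ 0.878.

d(X,Y) = 0.683, d(X,Z) = 0.683, d(Y,Z) = 0.878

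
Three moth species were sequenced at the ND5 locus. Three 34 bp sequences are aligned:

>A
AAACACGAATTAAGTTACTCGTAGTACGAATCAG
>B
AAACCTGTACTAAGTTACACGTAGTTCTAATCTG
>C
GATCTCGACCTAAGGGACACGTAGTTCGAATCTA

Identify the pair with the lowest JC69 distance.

A–B: 8/34 differ, p = 0.235, d = 0.282.
A–C: 11/34 differ, p = 0.324, d = 0.423.
B–C: 10/34 differ, p = 0.294, d = 0.373.
The smallest distance is between A and B.

A and B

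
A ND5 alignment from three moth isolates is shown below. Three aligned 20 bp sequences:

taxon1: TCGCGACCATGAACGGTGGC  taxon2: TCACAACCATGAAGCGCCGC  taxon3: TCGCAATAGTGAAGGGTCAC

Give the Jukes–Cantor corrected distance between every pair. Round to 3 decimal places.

taxon1–taxon2: 6/20 sites differ → p = 0.3, d = −0.75 ln(1 − 0.4) = 0.383119 ≈ 0.383.
taxon1–taxon3: 7/20 sites differ → p = 0.35, d = −0.75 ln(1 − 0.466667) = 0.471457 ≈ 0.471.
taxon2–taxon3: 7/20 sites differ → p = 0.35, d = −0.75 ln(1 − 0.466667) = 0.471457 ≈ 0.471.

d(taxon1,taxon2) = 0.383, d(taxon1,taxon3) = 0.471, d(taxon2,taxon3) = 0.471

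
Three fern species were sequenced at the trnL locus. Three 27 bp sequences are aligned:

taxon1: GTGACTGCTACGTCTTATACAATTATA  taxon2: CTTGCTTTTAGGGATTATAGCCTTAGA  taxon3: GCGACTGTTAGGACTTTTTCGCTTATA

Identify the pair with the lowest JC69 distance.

taxon1 and taxon3

taxon1–taxon2: 12/27 differ, p = 0.444, d = 0.673.
taxon1–taxon3: 8/27 differ, p = 0.296, d = 0.377.
taxon2–taxon3: 12/27 differ, p = 0.444, d = 0.673.
The smallest distance is between taxon1 and taxon3.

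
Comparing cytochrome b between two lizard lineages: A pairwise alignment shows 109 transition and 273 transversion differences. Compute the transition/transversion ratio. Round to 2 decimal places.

0.40

R = 109/273 = 0.399267… ≈ 0.40 (to 2 d.p.).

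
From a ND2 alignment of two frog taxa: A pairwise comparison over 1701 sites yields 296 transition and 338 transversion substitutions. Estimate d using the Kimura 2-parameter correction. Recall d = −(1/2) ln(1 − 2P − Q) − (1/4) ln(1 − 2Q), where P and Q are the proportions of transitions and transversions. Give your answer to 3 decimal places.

0.522

P = 296/1701 ≈ 0.174015 and Q = 338/1701 ≈ 0.198707.
Under the Kimura two-parameter model, d = −½ ln(1 − 2P − Q) − ¼ ln(1 − 2Q).
1 − 2P − Q = 0.453263, giving −½ ln(0.453263) = 0.395641.
1 − 2Q = 0.602586, giving −¼ ln(0.602586) = 0.126631.
d = 0.395641 + 0.126631 = 0.522272.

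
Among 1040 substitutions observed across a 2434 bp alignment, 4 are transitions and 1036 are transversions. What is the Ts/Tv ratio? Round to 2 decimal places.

R = 4/1036 = 0.003861… ≈ 0.00 (to 2 d.p.).

0.00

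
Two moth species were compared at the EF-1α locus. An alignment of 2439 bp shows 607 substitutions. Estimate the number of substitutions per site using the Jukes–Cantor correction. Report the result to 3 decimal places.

0.302

p = 607/2439 ≈ 0.248872.
d = −(3/4) ln(1 − 4p/3) = −0.75 ln(1 − 0.331829) = −0.75 ln(0.668171)
  = −0.75 × (-0.403211) = 0.302408 substitutions/site.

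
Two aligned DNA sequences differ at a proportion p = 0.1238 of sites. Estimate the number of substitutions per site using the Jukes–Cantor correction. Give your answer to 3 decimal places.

0.135

d = −(3/4) ln(1 − 4p/3) = −0.75 ln(1 − 0.165067) = −0.75 ln(0.834933)
  = −0.75 × (-0.180404) = 0.135303 substitutions/site.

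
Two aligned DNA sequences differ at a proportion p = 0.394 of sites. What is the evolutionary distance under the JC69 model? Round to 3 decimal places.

0.559

d = −(3/4) ln(1 − 4p/3) = −0.75 ln(1 − 0.525333) = −0.75 ln(0.474667)
  = −0.75 × (-0.745142) = 0.558857 substitutions/site.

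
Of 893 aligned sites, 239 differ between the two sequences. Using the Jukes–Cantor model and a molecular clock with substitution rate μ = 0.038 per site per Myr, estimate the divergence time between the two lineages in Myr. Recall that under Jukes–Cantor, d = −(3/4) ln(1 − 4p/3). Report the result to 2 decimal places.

p = 239/893 ≈ 0.267637.
d = −(3/4) ln(1 − 4p/3) = −0.75 ln(1 − 0.356849) = −0.75 ln(0.643151)
  = −0.75 × (-0.441376) = 0.331032 substitutions/site.
Under a molecular clock d = 2μt, so t = d/(2μ) = 0.331032 / (2 × 0.038) = 4.36 Myr.

4.36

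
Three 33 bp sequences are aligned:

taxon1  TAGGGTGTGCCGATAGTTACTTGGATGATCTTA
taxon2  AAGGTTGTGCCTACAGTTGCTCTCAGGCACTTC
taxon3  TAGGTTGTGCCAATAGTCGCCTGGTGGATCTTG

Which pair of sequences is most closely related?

taxon1 and taxon3

taxon1–taxon2: 12/33 differ, p = 0.364, d = 0.497.
taxon1–taxon3: 8/33 differ, p = 0.242, d = 0.293.
taxon2–taxon3: 12/33 differ, p = 0.364, d = 0.497.
The smallest distance is between taxon1 and taxon3.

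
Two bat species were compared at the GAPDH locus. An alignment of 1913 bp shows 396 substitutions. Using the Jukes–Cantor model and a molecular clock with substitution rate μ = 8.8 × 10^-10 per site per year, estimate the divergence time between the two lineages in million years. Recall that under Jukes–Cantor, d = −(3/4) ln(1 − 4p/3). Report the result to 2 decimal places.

p = 396/1913 ≈ 0.207005.
d = −(3/4) ln(1 − 4p/3) = −0.75 ln(1 − 0.276007) = −0.75 ln(0.723993)
  = −0.75 × (-0.322974) = 0.242231 substitutions/site.
Under a molecular clock d = 2μt, so t = d/(2μ) = 0.242231 / (2 × 8.8 × 10^-10) = 137.63 million years.

137.63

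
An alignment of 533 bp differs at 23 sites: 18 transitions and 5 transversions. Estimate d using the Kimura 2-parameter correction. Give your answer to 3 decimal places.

P = 18/533 ≈ 0.033771 and Q = 5/533 ≈ 0.009381.
Under the Kimura two-parameter model, d = −½ ln(1 − 2P − Q) − ¼ ln(1 − 2Q).
1 − 2P − Q = 0.923077, giving −½ ln(0.923077) = 0.040021.
1 − 2Q = 0.981238, giving −¼ ln(0.981238) = 0.004735.
d = 0.040021 + 0.004735 = 0.044756.

0.045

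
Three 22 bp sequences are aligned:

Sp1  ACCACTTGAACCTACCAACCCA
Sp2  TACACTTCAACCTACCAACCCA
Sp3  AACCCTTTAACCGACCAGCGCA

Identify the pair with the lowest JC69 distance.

Sp1–Sp2: 3/22 differ, p = 0.136, d = 0.151.
Sp1–Sp3: 6/22 differ, p = 0.273, d = 0.339.
Sp2–Sp3: 6/22 differ, p = 0.273, d = 0.339.
The smallest distance is between Sp1 and Sp2.

Sp1 and Sp2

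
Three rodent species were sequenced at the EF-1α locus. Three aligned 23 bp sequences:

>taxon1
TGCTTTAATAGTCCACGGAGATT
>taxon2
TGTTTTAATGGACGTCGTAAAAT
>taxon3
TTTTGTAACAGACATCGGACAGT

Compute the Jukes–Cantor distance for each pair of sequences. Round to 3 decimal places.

taxon1–taxon2: 8/23 sites differ → p ≈ 0.347826, d = −0.75 ln(1 − 0.463768) = 0.467391 ≈ 0.467.
taxon1–taxon3: 9/23 sites differ → p ≈ 0.391304, d = −0.75 ln(1 − 0.521739) = 0.553199 ≈ 0.553.
taxon2–taxon3: 8/23 sites differ → p ≈ 0.347826, d = −0.75 ln(1 − 0.463768) = 0.467391 ≈ 0.467.

d(taxon1,taxon2) = 0.467, d(taxon1,taxon3) = 0.553, d(taxon2,taxon3) = 0.467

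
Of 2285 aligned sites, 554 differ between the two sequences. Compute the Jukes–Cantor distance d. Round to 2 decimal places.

p = 554/2285 ≈ 0.242451.
d = −(3/4) ln(1 − 4p/3) = −0.75 ln(1 − 0.323268) = −0.75 ln(0.676732)
  = −0.75 × (-0.390480) = 0.292860 substitutions/site.

0.29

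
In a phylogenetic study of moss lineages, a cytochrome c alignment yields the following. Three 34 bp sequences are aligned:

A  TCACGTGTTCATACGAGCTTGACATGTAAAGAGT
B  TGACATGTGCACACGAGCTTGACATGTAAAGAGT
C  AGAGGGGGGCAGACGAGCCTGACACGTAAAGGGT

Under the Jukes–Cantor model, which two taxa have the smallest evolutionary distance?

A and B

A–B: 4/34 differ, p = 0.118, d = 0.128.
A–C: 10/34 differ, p = 0.294, d = 0.373.
B–C: 9/34 differ, p = 0.265, d = 0.326.
The smallest distance is between A and B.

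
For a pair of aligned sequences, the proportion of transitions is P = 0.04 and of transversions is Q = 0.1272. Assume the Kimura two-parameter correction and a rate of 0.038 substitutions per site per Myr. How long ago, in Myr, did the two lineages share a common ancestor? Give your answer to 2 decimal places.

Under the Kimura two-parameter model, d = −½ ln(1 − 2P − Q) − ¼ ln(1 − 2Q).
1 − 2P − Q = 0.7928, giving −½ ln(0.7928) = 0.116092.
1 − 2Q = 0.7456, giving −¼ ln(0.7456) = 0.073392.
d = 0.116092 + 0.073392 = 0.189484.
Under a molecular clock d = 2μt, so t = d/(2μ) = 0.189484 / (2 × 0.038) = 2.49 Myr.

2.49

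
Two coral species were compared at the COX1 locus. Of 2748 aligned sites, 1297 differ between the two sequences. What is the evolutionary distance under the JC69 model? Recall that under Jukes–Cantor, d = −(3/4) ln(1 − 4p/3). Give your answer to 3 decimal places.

0.744

p = 1297/2748 ≈ 0.47198.
d = −(3/4) ln(1 − 4p/3) = −0.75 ln(1 − 0.629307) = −0.75 ln(0.370693)
  = −0.75 × (-0.992381) = 0.744286 substitutions/site.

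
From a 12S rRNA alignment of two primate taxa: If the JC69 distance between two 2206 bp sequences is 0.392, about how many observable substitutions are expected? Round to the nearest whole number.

Invert JC69: p = (3/4)(1 − e^(−4d/3)) = 0.75 × (1 − e^(-0.522667)) = 0.75 × (1 − 0.592937) = 0.305297.
Expected differing sites = pL ≈ 0.305297 × 2206 = 673.485182 ≈ 673.

673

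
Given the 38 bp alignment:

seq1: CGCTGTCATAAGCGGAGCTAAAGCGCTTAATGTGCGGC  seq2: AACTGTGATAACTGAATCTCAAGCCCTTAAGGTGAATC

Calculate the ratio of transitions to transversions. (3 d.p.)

0.444

Transitions are A↔G and C↔T; transversions are all other mismatches.
Transitions: 4. Transversions: 9.
R = 4/9 = 0.444444… ≈ 0.444 (to 3 d.p.).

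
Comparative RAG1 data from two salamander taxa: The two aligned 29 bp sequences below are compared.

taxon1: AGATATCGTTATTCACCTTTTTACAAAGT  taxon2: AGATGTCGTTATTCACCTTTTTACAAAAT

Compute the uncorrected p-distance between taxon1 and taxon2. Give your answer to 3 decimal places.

The sequences differ at 2 of 29 positions (sites 5, 28).
p = 2/29 = 0.068965… ≈ 0.069 (to 3 d.p.).

0.069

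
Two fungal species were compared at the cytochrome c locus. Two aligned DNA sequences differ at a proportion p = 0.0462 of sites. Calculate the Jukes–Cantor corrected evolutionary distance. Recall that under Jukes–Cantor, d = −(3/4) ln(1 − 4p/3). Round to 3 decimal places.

d = −(3/4) ln(1 − 4p/3) = −0.75 ln(1 − 0.0616) = −0.75 ln(0.9384)
  = −0.75 × (-0.063579) = 0.047684 substitutions/site.

0.048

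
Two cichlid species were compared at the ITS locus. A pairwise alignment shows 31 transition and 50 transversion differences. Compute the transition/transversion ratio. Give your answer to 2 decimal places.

0.62

R = 31/50 = 0.62.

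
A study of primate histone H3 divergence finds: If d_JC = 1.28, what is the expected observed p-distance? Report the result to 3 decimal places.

0.614

p = (3/4)(1 − e^(−4d/3)) = 0.75 × (1 − e^(-1.706667)) = 0.75 × (1 − 0.181470) = 0.613898.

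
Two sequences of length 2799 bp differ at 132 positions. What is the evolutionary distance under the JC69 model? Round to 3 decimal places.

0.049

p = 132/2799 ≈ 0.04716.
d = −(3/4) ln(1 − 4p/3) = −0.75 ln(1 − 0.06288) = −0.75 ln(0.93712)
  = −0.75 × (-0.064944) = 0.048708 substitutions/site.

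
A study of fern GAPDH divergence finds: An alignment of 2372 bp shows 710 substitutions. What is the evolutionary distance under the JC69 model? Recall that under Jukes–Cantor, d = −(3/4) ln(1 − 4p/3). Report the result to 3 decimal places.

0.382

p = 710/2372 ≈ 0.299325.
d = −(3/4) ln(1 − 4p/3) = −0.75 ln(1 − 0.3991) = −0.75 ln(0.6009)
  = −0.75 × (-0.509327) = 0.381995 substitutions/site.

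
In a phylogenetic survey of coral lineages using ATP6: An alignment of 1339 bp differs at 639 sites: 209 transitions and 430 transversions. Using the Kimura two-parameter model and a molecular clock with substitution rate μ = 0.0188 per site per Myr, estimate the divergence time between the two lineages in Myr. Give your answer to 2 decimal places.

P = 209/1339 ≈ 0.156087 and Q = 430/1339 ≈ 0.321135.
Under the Kimura two-parameter model, d = −½ ln(1 − 2P − Q) − ¼ ln(1 − 2Q).
1 − 2P − Q = 0.366691, giving −½ ln(0.366691) = 0.501618.
1 − 2Q = 0.35773, giving −¼ ln(0.35773) = 0.256994.
d = 0.501618 + 0.256994 = 0.758612.
Under a molecular clock d = 2μt, so t = d/(2μ) = 0.758612 / (2 × 0.0188) = 20.18 Myr.

20.18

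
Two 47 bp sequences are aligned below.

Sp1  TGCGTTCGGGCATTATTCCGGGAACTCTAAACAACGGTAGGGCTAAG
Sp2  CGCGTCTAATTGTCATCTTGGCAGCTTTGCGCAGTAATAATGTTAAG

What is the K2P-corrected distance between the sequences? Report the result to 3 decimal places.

1.972

Of 47 sites, 21 differences are transitions and 4 are transversions, so P = 21/47 ≈ 0.446809 and Q = 4/47 ≈ 0.085106.
Under the Kimura two-parameter model, d = −½ ln(1 − 2P − Q) − ¼ ln(1 − 2Q).
1 − 2P − Q = 0.021276, giving −½ ln(0.021276) = 1.925088.
1 − 2Q = 0.829788, giving −¼ ln(0.829788) = 0.046646.
d = 1.925088 + 0.046646 = 1.971734.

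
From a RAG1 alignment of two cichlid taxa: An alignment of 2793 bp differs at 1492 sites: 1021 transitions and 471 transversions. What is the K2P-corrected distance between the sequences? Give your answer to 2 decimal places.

1.25

P = 1021/2793 ≈ 0.365557 and Q = 471/2793 ≈ 0.168636.
Under the Kimura two-parameter model, d = −½ ln(1 − 2P − Q) − ¼ ln(1 − 2Q).
1 − 2P − Q = 0.10025, giving −½ ln(0.10025) = 1.150044.
1 − 2Q = 0.662728, giving −¼ ln(0.662728) = 0.102848.
d = 1.150044 + 0.102848 = 1.252892.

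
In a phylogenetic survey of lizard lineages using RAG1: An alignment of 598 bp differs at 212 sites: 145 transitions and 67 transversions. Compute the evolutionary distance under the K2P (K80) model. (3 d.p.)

0.518

P = 145/598 ≈ 0.242475 and Q = 67/598 ≈ 0.11204.
Under the Kimura two-parameter model, d = −½ ln(1 − 2P − Q) − ¼ ln(1 − 2Q).
1 − 2P − Q = 0.40301, giving −½ ln(0.40301) = 0.454397.
1 − 2Q = 0.77592, giving −¼ ln(0.77592) = 0.063426.
d = 0.454397 + 0.063426 = 0.517823.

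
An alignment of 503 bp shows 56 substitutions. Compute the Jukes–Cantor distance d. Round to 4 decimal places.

0.1205

p = 56/503 ≈ 0.111332.
d = −(3/4) ln(1 − 4p/3) = −0.75 ln(1 − 0.148443) = −0.75 ln(0.851557)
  = −0.75 × (-0.160689) = 0.120517 substitutions/site.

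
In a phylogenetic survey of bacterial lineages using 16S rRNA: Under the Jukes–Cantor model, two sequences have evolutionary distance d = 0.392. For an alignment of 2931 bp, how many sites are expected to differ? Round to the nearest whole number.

895

Invert JC69: p = (3/4)(1 − e^(−4d/3)) = 0.75 × (1 − e^(-0.522667)) = 0.75 × (1 − 0.592937) = 0.305297.
Expected differing sites = pL ≈ 0.305297 × 2931 = 894.825507 ≈ 895.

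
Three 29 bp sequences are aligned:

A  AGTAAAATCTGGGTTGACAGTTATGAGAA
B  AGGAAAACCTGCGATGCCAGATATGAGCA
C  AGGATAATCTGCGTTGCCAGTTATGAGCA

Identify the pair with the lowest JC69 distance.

A–B: 7/29 differ, p = 0.241, d = 0.291.
A–C: 5/29 differ, p = 0.172, d = 0.196.
B–C: 4/29 differ, p = 0.138, d = 0.152.
The smallest distance is between B and C.

B and C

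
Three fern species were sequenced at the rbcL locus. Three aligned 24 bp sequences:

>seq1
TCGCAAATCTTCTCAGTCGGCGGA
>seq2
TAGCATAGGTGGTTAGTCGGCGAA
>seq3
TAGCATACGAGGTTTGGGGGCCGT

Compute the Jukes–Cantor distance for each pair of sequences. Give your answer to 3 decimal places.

d(seq1,seq2) = 0.441, d(seq1,seq3) = 0.961, d(seq2,seq3) = 0.441

seq1–seq2: 8/24 sites differ → p ≈ 0.333333, d = −0.75 ln(1 − 0.444444) = 0.440839 ≈ 0.441.
seq1–seq3: 13/24 sites differ → p ≈ 0.541667, d = −0.75 ln(1 − 0.722223) = 0.960702 ≈ 0.961.
seq2–seq3: 8/24 sites differ → p ≈ 0.333333, d = −0.75 ln(1 − 0.444444) = 0.440839 ≈ 0.441.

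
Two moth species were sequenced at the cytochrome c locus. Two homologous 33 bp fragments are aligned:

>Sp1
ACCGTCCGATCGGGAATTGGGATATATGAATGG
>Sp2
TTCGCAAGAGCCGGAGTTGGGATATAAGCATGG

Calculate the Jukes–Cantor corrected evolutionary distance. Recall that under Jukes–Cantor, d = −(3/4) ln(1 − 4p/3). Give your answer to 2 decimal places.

0.39

The sequences differ at 10 of 33 sites (1, 2, 5, 6, 7, 10, 12, 16, 27, 29), so p = 10/33 ≈ 0.30303.
d = −(3/4) ln(1 − 4p/3) = −0.75 ln(1 − 0.40404) = −0.75 ln(0.59596)
  = −0.75 × (-0.517582) = 0.388187 substitutions/site.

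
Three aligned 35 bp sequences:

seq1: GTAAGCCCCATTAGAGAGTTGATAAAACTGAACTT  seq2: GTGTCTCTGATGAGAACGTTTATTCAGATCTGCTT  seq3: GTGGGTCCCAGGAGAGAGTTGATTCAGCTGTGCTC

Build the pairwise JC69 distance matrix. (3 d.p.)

seq1–seq2: 17/35 sites differ → p ≈ 0.485714, d = −0.75 ln(1 − 0.647619) = 0.782282 ≈ 0.782.
seq1–seq3: 11/35 sites differ → p ≈ 0.314286, d = −0.75 ln(1 − 0.419048) = 0.407315 ≈ 0.407.
seq2–seq3: 11/35 sites differ → p ≈ 0.314286, d = −0.75 ln(1 − 0.419048) = 0.407315 ≈ 0.407.

d(seq1,seq2) = 0.782, d(seq1,seq3) = 0.407, d(seq2,seq3) = 0.407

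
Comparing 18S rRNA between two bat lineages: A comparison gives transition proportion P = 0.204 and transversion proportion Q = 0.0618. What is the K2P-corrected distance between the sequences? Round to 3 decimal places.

Under the Kimura two-parameter model, d = −½ ln(1 − 2P − Q) − ¼ ln(1 − 2Q).
1 − 2P − Q = 0.5302, giving −½ ln(0.5302) = 0.317250.
1 − 2Q = 0.8764, giving −¼ ln(0.8764) = 0.032983.
d = 0.317250 + 0.032983 = 0.350233.

0.350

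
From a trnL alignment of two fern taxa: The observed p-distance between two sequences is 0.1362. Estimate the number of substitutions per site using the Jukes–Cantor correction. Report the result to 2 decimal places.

0.15

d = −(3/4) ln(1 − 4p/3) = −0.75 ln(1 − 0.1816) = −0.75 ln(0.8184)
  = −0.75 × (-0.200404) = 0.150303 substitutions/site.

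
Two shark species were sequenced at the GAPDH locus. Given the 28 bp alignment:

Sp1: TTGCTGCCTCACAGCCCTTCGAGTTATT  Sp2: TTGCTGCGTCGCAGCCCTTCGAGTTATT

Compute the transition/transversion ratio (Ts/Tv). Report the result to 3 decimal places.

Transitions are A↔G and C↔T; transversions are all other mismatches.
Transitions: 1. Transversions: 1.
R = 1/1 = 1.000.

1.000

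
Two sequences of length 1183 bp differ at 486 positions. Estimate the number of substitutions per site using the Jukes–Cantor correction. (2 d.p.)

p = 486/1183 ≈ 0.41082.
d = −(3/4) ln(1 − 4p/3) = −0.75 ln(1 − 0.54776) = −0.75 ln(0.45224)
  = −0.75 × (-0.793542) = 0.595157 substitutions/site.

0.60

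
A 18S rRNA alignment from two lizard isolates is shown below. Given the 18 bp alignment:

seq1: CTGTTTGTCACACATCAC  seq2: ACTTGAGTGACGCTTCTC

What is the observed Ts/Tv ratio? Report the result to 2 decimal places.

Transitions are A↔G and C↔T; transversions are all other mismatches.
Transitions: 2. Transversions: 7.
R = 2/7 = 0.285714… ≈ 0.29 (to 2 d.p.).

0.29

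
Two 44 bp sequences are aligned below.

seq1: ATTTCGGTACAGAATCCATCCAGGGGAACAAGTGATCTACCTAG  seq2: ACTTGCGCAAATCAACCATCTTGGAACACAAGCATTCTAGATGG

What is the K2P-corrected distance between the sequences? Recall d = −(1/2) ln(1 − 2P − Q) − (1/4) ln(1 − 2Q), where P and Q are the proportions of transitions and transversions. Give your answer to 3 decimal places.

0.649

Of 44 sites, 8 differences are transitions and 11 are transversions, so P = 8/44 ≈ 0.181818 and Q = 11/44 = 0.25.
Under the Kimura two-parameter model, d = −½ ln(1 − 2P − Q) − ¼ ln(1 − 2Q).
1 − 2P − Q = 0.386364, giving −½ ln(0.386364) = 0.475488.
1 − 2Q = 0.5, giving −¼ ln(0.5) = 0.173287.
d = 0.475488 + 0.173287 = 0.648775.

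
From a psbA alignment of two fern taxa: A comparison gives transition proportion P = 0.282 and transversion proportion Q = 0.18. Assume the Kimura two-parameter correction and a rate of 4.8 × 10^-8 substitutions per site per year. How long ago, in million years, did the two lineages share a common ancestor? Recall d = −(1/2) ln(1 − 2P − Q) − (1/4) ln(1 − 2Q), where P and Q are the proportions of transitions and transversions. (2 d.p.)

Under the Kimura two-parameter model, d = −½ ln(1 − 2P − Q) − ¼ ln(1 − 2Q).
1 − 2P − Q = 0.256, giving −½ ln(0.256) = 0.681289.
1 − 2Q = 0.64, giving −¼ ln(0.64) = 0.111572.
d = 0.681289 + 0.111572 = 0.792861.
Under a molecular clock d = 2μt, so t = d/(2μ) = 0.792861 / (2 × 4.8 × 10^-8) = 8.26 million years.

8.26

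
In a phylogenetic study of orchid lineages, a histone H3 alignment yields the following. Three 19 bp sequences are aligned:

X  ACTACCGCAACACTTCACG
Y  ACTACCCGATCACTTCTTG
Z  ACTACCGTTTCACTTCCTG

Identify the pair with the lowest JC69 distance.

Y and Z

X–Y: 5/19 differ, p = 0.263, d = 0.324.
X–Z: 5/19 differ, p = 0.263, d = 0.324.
Y–Z: 4/19 differ, p = 0.211, d = 0.247.
The smallest distance is between Y and Z.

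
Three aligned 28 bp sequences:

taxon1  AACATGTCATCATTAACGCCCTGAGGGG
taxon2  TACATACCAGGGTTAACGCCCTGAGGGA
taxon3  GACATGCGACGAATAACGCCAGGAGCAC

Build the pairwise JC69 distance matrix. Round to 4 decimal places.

d(taxon1,taxon2) = 0.3041, d(taxon1,taxon3) = 0.5565, d(taxon2,taxon3) = 0.5565

taxon1–taxon2: 7/28 sites differ → p = 0.25, d = −0.75 ln(1 − 0.333333) = 0.304098 ≈ 0.3041.
taxon1–taxon3: 11/28 sites differ → p ≈ 0.392857, d = −0.75 ln(1 − 0.523809) = 0.556452 ≈ 0.5565.
taxon2–taxon3: 11/28 sites differ → p ≈ 0.392857, d = −0.75 ln(1 − 0.523809) = 0.556452 ≈ 0.5565.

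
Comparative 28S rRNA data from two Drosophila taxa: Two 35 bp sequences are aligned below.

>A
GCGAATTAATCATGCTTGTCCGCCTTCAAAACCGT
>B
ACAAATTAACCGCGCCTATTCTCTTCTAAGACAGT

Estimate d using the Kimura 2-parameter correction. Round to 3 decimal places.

Of 35 sites, 12 differences are transitions and 2 are transversions, so P = 12/35 ≈ 0.342857 and Q = 2/35 ≈ 0.057143.
Under the Kimura two-parameter model, d = −½ ln(1 − 2P − Q) − ¼ ln(1 − 2Q).
1 − 2P − Q = 0.257143, giving −½ ln(0.257143) = 0.679061.
1 − 2Q = 0.885714, giving −¼ ln(0.885714) = 0.030340.
d = 0.679061 + 0.030340 = 0.709401.

0.709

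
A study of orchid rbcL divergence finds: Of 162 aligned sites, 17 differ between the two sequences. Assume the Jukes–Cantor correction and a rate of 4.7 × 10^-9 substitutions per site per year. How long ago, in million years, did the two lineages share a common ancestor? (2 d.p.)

12.03

p = 17/162 ≈ 0.104938.
d = −(3/4) ln(1 − 4p/3) = −0.75 ln(1 − 0.139917) = −0.75 ln(0.860083)
  = −0.75 × (-0.150726) = 0.113045 substitutions/site.
Under a molecular clock d = 2μt, so t = d/(2μ) = 0.113045 / (2 × 4.7 × 10^-9) = 12.03 million years.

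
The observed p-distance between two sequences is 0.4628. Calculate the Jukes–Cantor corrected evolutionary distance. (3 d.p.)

0.720

d = −(3/4) ln(1 − 4p/3) = −0.75 ln(1 − 0.617067) = −0.75 ln(0.382933)
  = −0.75 × (-0.959895) = 0.719921 substitutions/site.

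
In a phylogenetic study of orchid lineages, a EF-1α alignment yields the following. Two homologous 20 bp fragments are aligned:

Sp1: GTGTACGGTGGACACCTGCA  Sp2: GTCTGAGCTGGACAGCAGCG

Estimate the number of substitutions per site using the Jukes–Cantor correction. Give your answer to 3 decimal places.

0.471

The sequences differ at 7 of 20 sites (3, 5, 6, 8, 15, 17, 20), so p = 7/20 = 0.35.
d = −(3/4) ln(1 − 4p/3) = −0.75 ln(1 − 0.466667) = −0.75 ln(0.533333)
  = −0.75 × (-0.628609) = 0.471457 substitutions/site.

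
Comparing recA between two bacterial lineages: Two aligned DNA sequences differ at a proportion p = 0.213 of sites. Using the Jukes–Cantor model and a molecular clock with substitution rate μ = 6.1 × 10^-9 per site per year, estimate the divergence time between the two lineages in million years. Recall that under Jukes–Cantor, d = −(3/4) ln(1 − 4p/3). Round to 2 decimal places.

d = −(3/4) ln(1 − 4p/3) = −0.75 ln(1 − 0.284) = −0.75 ln(0.716)
  = −0.75 × (-0.334075) = 0.250556 substitutions/site.
Under a molecular clock d = 2μt, so t = d/(2μ) = 0.250556 / (2 × 6.1 × 10^-9) = 20.54 million years.

20.54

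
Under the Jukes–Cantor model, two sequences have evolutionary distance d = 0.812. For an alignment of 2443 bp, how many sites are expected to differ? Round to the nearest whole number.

1212

Invert JC69: p = (3/4)(1 − e^(−4d/3)) = 0.75 × (1 − e^(-1.082667)) = 0.75 × (1 − 0.338691) = 0.495982.
Expected differing sites = pL ≈ 0.495982 × 2443 = 1211.684026 ≈ 1212.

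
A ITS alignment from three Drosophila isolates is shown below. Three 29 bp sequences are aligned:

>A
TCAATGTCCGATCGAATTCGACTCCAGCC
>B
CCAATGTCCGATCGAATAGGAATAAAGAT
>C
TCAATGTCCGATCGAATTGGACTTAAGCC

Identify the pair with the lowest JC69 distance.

A and C

A–B: 8/29 differ, p = 0.276, d = 0.344.
A–C: 3/29 differ, p = 0.103, d = 0.111.
B–C: 6/29 differ, p = 0.207, d = 0.242.
The smallest distance is between A and C.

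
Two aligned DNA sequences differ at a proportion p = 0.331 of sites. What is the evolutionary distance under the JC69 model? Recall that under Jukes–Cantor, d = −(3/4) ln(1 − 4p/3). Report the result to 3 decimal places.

0.437

d = −(3/4) ln(1 − 4p/3) = −0.75 ln(1 − 0.441333) = −0.75 ln(0.558667)
  = −0.75 × (-0.582202) = 0.436652 substitutions/site.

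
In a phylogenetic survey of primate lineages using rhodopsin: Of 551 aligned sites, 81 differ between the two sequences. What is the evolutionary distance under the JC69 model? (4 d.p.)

0.1636

p = 81/551 ≈ 0.147005.
d = −(3/4) ln(1 − 4p/3) = −0.75 ln(1 − 0.196007) = −0.75 ln(0.803993)
  = −0.75 × (-0.218165) = 0.163624 substitutions/site.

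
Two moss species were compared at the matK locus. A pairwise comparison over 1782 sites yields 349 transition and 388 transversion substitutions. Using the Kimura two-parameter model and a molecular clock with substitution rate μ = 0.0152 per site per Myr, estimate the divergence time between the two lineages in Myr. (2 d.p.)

20.16

P = 349/1782 ≈ 0.195847 and Q = 388/1782 ≈ 0.217733.
Under the Kimura two-parameter model, d = −½ ln(1 − 2P − Q) − ¼ ln(1 − 2Q).
1 − 2P − Q = 0.390573, giving −½ ln(0.390573) = 0.470070.
1 − 2Q = 0.564534, giving −¼ ln(0.564534) = 0.142939.
d = 0.470070 + 0.142939 = 0.613009.
Under a molecular clock d = 2μt, so t = d/(2μ) = 0.613009 / (2 × 0.0152) = 20.16 Myr.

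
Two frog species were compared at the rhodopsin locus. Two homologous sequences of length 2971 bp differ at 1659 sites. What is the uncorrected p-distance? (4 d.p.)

p = 1659/2971 = 0.558397… ≈ 0.5584 (to 4 d.p.).

0.5584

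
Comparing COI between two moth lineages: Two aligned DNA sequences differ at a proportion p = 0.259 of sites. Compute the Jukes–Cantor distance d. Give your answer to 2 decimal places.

d = −(3/4) ln(1 − 4p/3) = −0.75 ln(1 − 0.345333) = −0.75 ln(0.654667)
  = −0.75 × (-0.423629) = 0.317722 substitutions/site.

0.32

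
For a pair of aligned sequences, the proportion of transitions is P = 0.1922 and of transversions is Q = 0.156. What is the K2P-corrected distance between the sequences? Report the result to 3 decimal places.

0.482

Under the Kimura two-parameter model, d = −½ ln(1 − 2P − Q) − ¼ ln(1 − 2Q).
1 − 2P − Q = 0.4596, giving −½ ln(0.4596) = 0.388699.
1 − 2Q = 0.688, giving −¼ ln(0.688) = 0.093492.
d = 0.388699 + 0.093492 = 0.482191.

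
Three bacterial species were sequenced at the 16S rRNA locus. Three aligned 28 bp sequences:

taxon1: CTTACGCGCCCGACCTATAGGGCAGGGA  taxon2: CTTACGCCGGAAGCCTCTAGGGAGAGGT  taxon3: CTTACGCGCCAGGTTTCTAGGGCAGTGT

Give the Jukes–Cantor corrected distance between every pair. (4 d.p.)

d(taxon1,taxon2) = 0.5565, d(taxon1,taxon3) = 0.3041, d(taxon2,taxon3) = 0.4850

taxon1–taxon2: 11/28 sites differ → p ≈ 0.392857, d = −0.75 ln(1 − 0.523809) = 0.556452 ≈ 0.5565.
taxon1–taxon3: 7/28 sites differ → p = 0.25, d = −0.75 ln(1 − 0.333333) = 0.304098 ≈ 0.3041.
taxon2–taxon3: 10/28 sites differ → p ≈ 0.357143, d = −0.75 ln(1 − 0.476191) = 0.484971 ≈ 0.4850.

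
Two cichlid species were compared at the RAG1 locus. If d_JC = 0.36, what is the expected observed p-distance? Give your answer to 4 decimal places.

0.2859

p = (3/4)(1 − e^(−4d/3)) = 0.75 × (1 − e^(-0.48)) = 0.75 × (1 − 0.618783) = 0.285913.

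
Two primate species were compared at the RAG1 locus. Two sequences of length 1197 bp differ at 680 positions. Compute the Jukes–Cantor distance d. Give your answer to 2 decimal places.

1.06

p = 680/1197 ≈ 0.568087.
d = −(3/4) ln(1 − 4p/3) = −0.75 ln(1 − 0.757449) = −0.75 ln(0.242551)
  = −0.75 × (-1.416543) = 1.062407 substitutions/site.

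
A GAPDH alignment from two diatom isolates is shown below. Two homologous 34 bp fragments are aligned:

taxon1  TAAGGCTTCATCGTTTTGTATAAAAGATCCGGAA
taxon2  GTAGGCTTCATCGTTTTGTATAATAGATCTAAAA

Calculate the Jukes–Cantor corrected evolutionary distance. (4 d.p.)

The sequences differ at 6 of 34 sites (1, 2, 24, 30, 31, 32), so p = 6/34 ≈ 0.176471.
d = −(3/4) ln(1 − 4p/3) = −0.75 ln(1 − 0.235295) = −0.75 ln(0.764705)
  = −0.75 × (-0.268265) = 0.201199 substitutions/site.

0.2012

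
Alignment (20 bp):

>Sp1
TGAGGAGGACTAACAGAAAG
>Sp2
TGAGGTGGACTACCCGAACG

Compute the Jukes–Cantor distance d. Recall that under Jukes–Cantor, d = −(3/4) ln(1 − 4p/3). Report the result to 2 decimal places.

0.23

The sequences differ at 4 of 20 sites (6, 13, 15, 19), so p = 4/20 = 0.2.
d = −(3/4) ln(1 − 4p/3) = −0.75 ln(1 − 0.266667) = −0.75 ln(0.733333)
  = −0.75 × (-0.310155) = 0.232616 substitutions/site.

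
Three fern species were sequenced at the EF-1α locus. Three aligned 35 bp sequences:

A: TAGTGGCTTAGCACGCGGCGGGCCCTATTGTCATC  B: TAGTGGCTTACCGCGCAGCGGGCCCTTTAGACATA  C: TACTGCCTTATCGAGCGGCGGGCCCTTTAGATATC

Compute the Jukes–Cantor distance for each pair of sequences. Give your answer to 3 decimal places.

d(A,B) = 0.233, d(A,C) = 0.315, d(B,C) = 0.233

A–B: 7/35 sites differ → p = 0.2, d = −0.75 ln(1 − 0.266667) = 0.232617 ≈ 0.233.
A–C: 9/35 sites differ → p ≈ 0.257143, d = −0.75 ln(1 − 0.342857) = 0.314890 ≈ 0.315.
B–C: 7/35 sites differ → p = 0.2, d = −0.75 ln(1 − 0.266667) = 0.232617 ≈ 0.233.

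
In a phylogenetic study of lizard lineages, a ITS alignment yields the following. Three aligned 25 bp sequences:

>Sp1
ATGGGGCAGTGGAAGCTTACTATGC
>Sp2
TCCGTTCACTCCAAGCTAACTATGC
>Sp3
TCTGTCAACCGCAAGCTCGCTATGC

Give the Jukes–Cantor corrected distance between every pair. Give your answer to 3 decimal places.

Sp1–Sp2: 9/25 sites differ → p = 0.36, d = −0.75 ln(1 − 0.48) = 0.490445 ≈ 0.490.
Sp1–Sp3: 11/25 sites differ → p = 0.44, d = −0.75 ln(1 − 0.586667) = 0.662626 ≈ 0.663.
Sp2–Sp3: 7/25 sites differ → p = 0.28, d = −0.75 ln(1 − 0.373333) = 0.350505 ≈ 0.351.

d(Sp1,Sp2) = 0.490, d(Sp1,Sp3) = 0.663, d(Sp2,Sp3) = 0.351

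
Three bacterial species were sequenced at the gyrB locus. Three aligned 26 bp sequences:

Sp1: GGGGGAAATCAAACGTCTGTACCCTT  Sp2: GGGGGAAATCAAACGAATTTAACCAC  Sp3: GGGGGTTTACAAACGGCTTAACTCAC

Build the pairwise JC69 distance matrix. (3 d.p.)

d(Sp1,Sp2) = 0.276, d(Sp1,Sp3) = 0.539, d(Sp2,Sp3) = 0.464

Sp1–Sp2: 6/26 sites differ → p ≈ 0.230769, d = −0.75 ln(1 − 0.307692) = 0.275793 ≈ 0.276.
Sp1–Sp3: 10/26 sites differ → p ≈ 0.384615, d = −0.75 ln(1 − 0.51282) = 0.539341 ≈ 0.539.
Sp2–Sp3: 9/26 sites differ → p ≈ 0.346154, d = −0.75 ln(1 − 0.461539) = 0.464280 ≈ 0.464.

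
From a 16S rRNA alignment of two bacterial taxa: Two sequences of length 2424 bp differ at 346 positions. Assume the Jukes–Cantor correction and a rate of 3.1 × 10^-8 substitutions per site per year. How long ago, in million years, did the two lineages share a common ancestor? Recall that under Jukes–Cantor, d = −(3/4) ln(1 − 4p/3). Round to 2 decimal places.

p = 346/2424 ≈ 0.142739.
d = −(3/4) ln(1 − 4p/3) = −0.75 ln(1 − 0.190319) = −0.75 ln(0.809681)
  = −0.75 × (-0.211115) = 0.158336 substitutions/site.
Under a molecular clock d = 2μt, so t = d/(2μ) = 0.158336 / (2 × 3.1 × 10^-8) = 2.55 million years.

2.55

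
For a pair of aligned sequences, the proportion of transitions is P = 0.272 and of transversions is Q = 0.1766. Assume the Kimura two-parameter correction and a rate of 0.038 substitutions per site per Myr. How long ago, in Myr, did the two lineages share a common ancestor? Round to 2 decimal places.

Under the Kimura two-parameter model, d = −½ ln(1 − 2P − Q) − ¼ ln(1 − 2Q).
1 − 2P − Q = 0.2794, giving −½ ln(0.2794) = 0.637555.
1 − 2Q = 0.6468, giving −¼ ln(0.6468) = 0.108930.
d = 0.637555 + 0.108930 = 0.746485.
Under a molecular clock d = 2μt, so t = d/(2μ) = 0.746485 / (2 × 0.038) = 9.82 Myr.

9.82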